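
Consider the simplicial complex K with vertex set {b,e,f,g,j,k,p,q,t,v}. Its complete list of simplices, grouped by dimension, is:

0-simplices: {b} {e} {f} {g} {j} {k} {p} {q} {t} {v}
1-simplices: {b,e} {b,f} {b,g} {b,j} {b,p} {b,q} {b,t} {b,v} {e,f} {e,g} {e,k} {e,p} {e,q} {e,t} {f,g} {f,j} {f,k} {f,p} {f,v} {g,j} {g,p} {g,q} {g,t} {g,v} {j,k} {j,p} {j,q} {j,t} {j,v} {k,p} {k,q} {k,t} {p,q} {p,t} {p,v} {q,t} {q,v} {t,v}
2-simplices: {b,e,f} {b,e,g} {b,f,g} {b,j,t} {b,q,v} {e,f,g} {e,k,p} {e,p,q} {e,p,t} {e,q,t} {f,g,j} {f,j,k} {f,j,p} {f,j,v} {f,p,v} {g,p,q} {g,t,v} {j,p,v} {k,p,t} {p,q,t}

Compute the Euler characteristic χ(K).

n_0=10 n_1=38 n_2=20
χ=+10−38+20=-8

χ(K)=-8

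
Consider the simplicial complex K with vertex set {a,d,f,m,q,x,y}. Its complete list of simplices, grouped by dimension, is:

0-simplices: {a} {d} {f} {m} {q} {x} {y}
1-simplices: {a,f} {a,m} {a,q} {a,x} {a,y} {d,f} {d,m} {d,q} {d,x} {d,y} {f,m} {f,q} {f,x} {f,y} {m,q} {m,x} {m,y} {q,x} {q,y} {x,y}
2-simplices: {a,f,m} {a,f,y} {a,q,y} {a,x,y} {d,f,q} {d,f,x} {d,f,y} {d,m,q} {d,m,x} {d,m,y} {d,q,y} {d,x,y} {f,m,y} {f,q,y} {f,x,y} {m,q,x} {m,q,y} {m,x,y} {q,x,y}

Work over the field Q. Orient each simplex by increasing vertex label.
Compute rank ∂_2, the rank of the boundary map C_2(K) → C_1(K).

rank∂_2=14

n_0=7 n_1=20 n_2=19  [Q]
∂1: piv[af,am,aq,ax,ay,df] rk=6  ker:dm,dq,dx,dy,fm,fq,fx,fy,mq,mx,my,qx,qy,xy
∂2: piv[afm,afy,aqy,axy,dfq,dfx,dfy,dmq,dmx,dmy,dqy,dxy,fmy,mqx] rk=14  ker:fqy,fxy,mqy,mxy,qxy
rk∂_2=14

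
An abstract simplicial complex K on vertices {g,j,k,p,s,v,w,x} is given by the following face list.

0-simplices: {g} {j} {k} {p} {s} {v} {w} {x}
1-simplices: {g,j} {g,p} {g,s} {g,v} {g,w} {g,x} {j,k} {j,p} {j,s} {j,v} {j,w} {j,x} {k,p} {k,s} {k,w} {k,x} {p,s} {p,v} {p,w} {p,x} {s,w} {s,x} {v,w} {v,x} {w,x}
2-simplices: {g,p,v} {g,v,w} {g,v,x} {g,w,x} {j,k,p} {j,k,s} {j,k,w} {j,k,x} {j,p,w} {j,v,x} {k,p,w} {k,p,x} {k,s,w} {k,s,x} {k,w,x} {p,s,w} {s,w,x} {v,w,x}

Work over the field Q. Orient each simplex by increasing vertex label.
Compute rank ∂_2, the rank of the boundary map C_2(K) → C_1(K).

rank∂_2=15

n_0=8 n_1=25 n_2=18  [Q]
∂1: piv[gj,gp,gs,gv,gw,gx,jk] rk=7  ker:jp,js,jv,jw,jx,kp,ks,kw,kx,ps,pv,pw,px,sw,sx,vw,vx,wx
∂2: piv[gpv,gvw,gvx,gwx,jkp,jks,jkw,jkx,jpw,jvx,kpx,ksw,ksx,kwx,psw] rk=15  ker:kpw,swx,vwx
rk∂_2=15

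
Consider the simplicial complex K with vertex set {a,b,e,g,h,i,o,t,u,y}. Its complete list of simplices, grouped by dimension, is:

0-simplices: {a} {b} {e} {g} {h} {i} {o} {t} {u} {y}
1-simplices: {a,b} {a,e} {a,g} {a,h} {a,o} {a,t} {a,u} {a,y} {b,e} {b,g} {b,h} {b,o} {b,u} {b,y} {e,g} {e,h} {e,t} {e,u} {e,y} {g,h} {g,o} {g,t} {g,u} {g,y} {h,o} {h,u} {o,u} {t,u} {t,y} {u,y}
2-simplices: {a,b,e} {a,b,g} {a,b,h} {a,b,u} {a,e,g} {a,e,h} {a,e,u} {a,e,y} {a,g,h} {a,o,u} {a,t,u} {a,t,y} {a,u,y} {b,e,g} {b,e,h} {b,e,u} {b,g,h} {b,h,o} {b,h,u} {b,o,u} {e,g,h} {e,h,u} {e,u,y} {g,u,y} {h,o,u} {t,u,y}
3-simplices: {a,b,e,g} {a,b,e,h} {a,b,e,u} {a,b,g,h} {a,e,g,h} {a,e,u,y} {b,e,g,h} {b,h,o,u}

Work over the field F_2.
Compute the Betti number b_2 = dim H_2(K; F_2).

b_2=2

n_0=10 n_1=30 n_2=26 n_3=8  [Z2]
∂1: piv[ab,ae,ag,ah,ao,at,au,ay] rk=8  ker:be,bg,bh,bo,bu,by,eg,eh,et,eu,ey,gh,go,gt,gu,gy,ho,hu,ou,tu,ty,uy
∂2: piv[abe,abg,abh,abu,aeg,aeh,aeu,aey,agh,aou,atu,aty,auy,bho,bhu,bou,guy] rk=17  ker:beg,beh,beu,bgh,egh,ehu,euy,hou,tuy
∂3: piv[abeg,abeh,abeu,abgh,aegh,aeuy,bhou] rk=7  ker:begh
b_2=(26−17)−7=2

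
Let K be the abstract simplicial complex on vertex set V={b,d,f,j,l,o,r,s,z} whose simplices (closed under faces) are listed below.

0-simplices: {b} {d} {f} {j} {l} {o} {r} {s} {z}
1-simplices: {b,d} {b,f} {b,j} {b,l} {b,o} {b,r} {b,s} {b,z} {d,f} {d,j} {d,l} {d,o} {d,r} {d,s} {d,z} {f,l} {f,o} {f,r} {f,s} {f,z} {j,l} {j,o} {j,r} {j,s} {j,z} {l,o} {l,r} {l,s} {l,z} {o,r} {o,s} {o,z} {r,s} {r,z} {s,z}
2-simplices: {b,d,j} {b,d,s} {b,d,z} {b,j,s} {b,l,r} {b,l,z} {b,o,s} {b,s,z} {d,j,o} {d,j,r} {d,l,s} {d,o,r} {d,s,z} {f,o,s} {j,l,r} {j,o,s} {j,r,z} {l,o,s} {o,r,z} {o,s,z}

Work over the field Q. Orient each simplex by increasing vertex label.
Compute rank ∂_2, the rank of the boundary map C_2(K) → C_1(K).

n_0=9 n_1=35 n_2=20  [Q]
∂1: piv[bd,bf,bj,bl,bo,br,bs,bz] rk=8  ker:df,dj,dl,do,dr,ds,dz,fl,fo,fr,fs,fz,jl,jo,jr,js,jz,lo,lr,ls,lz,or,os,oz,rs,rz,sz
∂2: piv[bdj,bds,bdz,bjs,blr,blz,bos,bsz,djo,djr,dls,dor,fos,jlr,jos,jrz,los,orz,osz] rk=19  ker:dsz
rk∂_2=19

rank∂_2=19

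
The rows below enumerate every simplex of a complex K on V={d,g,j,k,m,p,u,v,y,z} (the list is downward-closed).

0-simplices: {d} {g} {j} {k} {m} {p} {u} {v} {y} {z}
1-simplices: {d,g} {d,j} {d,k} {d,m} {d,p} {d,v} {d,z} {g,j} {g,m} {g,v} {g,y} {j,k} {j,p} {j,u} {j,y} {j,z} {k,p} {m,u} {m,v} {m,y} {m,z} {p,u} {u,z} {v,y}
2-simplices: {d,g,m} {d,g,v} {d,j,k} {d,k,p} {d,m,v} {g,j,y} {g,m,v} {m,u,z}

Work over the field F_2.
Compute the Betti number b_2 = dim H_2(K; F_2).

n_0=10 n_1=24 n_2=8  [Z2]
∂1: piv[dg,dj,dk,dm,dp,dv,dz,gy,ju] rk=9  ker:gj,gm,gv,jk,jp,jy,jz,kp,mu,mv,my,mz,pu,uz,vy
∂2: piv[dgm,dgv,djk,dkp,dmv,gjy,muz] rk=7  ker:gmv
b_2=(8−7)−0=1

b_2=1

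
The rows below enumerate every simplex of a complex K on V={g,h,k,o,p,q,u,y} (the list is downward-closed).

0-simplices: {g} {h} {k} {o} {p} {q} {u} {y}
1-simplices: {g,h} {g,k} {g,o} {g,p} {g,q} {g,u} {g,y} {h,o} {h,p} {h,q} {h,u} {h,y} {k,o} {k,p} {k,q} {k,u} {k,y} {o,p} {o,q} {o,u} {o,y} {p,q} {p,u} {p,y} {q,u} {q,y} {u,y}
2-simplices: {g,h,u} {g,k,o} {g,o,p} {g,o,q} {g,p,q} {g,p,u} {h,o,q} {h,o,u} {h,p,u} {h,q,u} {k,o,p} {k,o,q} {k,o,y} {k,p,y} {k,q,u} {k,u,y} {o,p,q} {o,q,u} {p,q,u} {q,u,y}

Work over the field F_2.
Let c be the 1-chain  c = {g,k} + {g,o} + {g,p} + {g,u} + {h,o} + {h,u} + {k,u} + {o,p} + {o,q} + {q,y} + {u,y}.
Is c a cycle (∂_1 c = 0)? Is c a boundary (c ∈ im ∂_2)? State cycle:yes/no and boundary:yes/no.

n_0=8 n_1=27 n_2=20  [Z2]
∂1: piv[gh,gk,go,gp,gq,gu,gy] rk=7  ker:ho,hp,hq,hu,hy,ko,kp,kq,ku,ky,op,oq,ou,oy,pq,pu,py,qu,qy,uy
∂2: piv[ghu,gko,gop,goq,gpq,gpu,hoq,hou,hpu,hqu,kop,koq,koy,kpy,kqu,kuy,pqu,quy] rk=18  ker:opq,oqu
∂1c = 0
c vs im∂2: reduces to 0 ⇒ boundary

cycle:yes boundary:yes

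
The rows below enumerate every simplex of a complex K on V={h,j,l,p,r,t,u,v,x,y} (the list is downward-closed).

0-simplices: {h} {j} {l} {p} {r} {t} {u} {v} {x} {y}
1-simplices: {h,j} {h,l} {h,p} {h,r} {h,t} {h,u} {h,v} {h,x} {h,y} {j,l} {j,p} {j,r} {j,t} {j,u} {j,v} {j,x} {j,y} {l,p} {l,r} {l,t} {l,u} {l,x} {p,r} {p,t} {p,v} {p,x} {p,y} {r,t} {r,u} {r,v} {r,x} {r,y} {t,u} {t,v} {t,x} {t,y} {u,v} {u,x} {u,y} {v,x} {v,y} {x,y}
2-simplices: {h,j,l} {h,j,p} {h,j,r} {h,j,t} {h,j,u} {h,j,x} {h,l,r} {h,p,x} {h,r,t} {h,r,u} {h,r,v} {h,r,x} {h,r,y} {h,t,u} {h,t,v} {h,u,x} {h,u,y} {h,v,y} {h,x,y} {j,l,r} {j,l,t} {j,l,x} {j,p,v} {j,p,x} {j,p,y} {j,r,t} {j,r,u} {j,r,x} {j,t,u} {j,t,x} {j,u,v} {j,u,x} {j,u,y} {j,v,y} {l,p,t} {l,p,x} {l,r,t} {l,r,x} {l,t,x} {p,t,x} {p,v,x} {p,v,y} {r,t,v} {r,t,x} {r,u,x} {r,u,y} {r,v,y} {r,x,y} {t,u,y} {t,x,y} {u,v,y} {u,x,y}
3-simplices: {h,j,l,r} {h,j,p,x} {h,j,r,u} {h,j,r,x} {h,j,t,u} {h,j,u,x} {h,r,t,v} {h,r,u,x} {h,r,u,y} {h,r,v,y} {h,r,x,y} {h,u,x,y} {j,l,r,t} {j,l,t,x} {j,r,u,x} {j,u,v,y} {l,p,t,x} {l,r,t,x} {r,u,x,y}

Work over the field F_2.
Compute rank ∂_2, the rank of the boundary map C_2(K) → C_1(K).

n_0=10 n_1=42 n_2=52 n_3=19  [Z2]
∂1: piv[hj,hl,hp,hr,ht,hu,hv,hx,hy] rk=9  ker:jl,jp,jr,jt,ju,jv,jx,jy,lp,lr,lt,lu,lx,pr,pt,pv,px,py,rt,ru,rv,rx,ry,tu,tv,tx,ty,uv,ux,uy,vx,vy,xy
∂2: piv[hjl,hjp,hjr,hjt,hju,hjx,hlr,hpx,hrt,hru,hrv,hrx,hry,htu,htv,hux,huy,hvy,hxy,jlt,jlx,jpv,jpy,jtx,juv,juy,jvy,lpt,lpx,pvx,tuy] rk=31  ker:jlr,jpx,jrt,jru,jrx,jtu,jux,lrt,lrx,ltx,ptx,pvy,rtv,rtx,rux,ruy,rvy,rxy,txy,uvy,uxy
∂3: piv[hjlr,hjpx,hjru,hjrx,hjtu,hjux,hrtv,hrux,hruy,hrvy,hrxy,huxy,jlrt,jltx,juvy,lptx,lrtx] rk=17  ker:jrux,ruxy
rk∂_2=31

rank∂_2=31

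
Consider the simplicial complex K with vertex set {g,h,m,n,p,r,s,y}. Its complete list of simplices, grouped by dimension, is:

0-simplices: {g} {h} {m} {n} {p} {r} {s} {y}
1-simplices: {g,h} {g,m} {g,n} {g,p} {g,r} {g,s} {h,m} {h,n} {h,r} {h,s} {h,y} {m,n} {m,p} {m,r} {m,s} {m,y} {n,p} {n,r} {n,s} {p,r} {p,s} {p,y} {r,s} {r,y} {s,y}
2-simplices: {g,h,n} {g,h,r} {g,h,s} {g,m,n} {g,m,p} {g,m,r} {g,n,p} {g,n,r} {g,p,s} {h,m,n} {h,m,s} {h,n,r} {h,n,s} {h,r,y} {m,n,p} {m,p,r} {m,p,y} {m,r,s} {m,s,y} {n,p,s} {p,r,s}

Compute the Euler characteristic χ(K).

n_0=8 n_1=25 n_2=21
χ=+8−25+21=4

χ(K)=4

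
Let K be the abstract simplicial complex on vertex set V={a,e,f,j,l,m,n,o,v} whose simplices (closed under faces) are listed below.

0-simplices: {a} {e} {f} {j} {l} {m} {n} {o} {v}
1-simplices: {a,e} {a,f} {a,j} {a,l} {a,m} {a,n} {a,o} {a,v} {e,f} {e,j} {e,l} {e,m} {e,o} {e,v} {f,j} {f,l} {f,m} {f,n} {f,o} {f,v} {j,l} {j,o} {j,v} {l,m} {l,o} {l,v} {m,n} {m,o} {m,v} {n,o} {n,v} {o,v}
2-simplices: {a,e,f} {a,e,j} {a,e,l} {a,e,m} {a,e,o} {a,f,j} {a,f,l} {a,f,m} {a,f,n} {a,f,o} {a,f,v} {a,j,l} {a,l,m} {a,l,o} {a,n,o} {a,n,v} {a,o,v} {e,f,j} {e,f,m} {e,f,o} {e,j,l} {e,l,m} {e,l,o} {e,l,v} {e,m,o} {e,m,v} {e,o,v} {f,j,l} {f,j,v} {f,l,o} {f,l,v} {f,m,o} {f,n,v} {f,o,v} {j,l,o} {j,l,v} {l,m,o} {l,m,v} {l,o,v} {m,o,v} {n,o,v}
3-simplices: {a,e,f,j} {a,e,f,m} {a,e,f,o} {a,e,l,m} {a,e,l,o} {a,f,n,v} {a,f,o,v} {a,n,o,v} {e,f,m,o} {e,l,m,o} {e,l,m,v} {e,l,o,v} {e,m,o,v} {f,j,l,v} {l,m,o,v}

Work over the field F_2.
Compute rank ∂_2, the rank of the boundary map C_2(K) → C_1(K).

rank∂_2=23

n_0=9 n_1=32 n_2=41 n_3=15  [Z2]
∂1: piv[ae,af,aj,al,am,an,ao,av] rk=8  ker:ef,ej,el,em,eo,ev,fj,fl,fm,fn,fo,fv,jl,jo,jv,lm,lo,lv,mn,mo,mv,no,nv,ov
∂2: piv[aef,aej,ael,aem,aeo,afj,afl,afm,afn,afo,afv,ajl,alm,alo,ano,anv,aov,elv,emo,emv,eov,fjv,jlo] rk=23  ker:efj,efm,efo,ejl,elm,elo,fjl,flo,flv,fmo,fnv,fov,jlv,lmo,lmv,lov,mov,nov
∂3: piv[aefj,aefm,aefo,aelm,aelo,afnv,afov,anov,efmo,elmo,elmv,elov,emov,fjlv] rk=14  ker:lmov
rk∂_2=23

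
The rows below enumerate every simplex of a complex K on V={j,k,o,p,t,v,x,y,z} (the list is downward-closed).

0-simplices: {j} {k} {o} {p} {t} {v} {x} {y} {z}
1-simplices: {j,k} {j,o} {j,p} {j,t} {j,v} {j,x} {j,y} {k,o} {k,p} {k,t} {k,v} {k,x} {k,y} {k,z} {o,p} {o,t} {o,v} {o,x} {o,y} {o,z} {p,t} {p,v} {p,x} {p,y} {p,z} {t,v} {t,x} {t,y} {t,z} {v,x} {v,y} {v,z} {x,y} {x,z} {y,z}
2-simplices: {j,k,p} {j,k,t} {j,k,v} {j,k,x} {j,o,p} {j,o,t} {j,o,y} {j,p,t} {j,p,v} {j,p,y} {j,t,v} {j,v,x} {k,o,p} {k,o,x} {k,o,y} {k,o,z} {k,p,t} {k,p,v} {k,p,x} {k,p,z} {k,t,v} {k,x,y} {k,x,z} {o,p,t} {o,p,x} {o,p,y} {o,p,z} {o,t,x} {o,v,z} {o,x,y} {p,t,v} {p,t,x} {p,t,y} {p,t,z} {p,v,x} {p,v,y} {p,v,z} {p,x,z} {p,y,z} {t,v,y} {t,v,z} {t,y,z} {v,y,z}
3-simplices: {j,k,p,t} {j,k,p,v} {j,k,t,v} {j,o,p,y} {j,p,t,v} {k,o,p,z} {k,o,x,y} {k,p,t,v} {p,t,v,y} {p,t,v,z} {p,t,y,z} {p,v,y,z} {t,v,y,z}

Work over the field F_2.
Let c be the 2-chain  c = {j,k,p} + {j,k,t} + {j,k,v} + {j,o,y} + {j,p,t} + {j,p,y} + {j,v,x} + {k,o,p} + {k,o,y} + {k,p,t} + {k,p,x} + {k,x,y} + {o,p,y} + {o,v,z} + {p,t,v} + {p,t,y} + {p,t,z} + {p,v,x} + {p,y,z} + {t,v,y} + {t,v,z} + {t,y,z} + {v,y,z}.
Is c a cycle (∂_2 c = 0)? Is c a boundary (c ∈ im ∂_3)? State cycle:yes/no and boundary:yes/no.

cycle:no boundary:no

n_0=9 n_1=35 n_2=43 n_3=13  [Z2]
∂1: piv[jk,jo,jp,jt,jv,jx,jy,kz] rk=8  ker:ko,kp,kt,kv,kx,ky,op,ot,ov,ox,oy,oz,pt,pv,px,py,pz,tv,tx,ty,tz,vx,vy,vz,xy,xz,yz
∂2: piv[jkp,jkt,jkv,jkx,jop,jot,joy,jpt,jpv,jpy,jtv,jvx,kop,kox,koy,koz,kpx,kpz,kxy,kxz,otx,ovz,pty,ptz,pvy,pvz,pyz] rk=27  ker:kpt,kpv,ktv,opt,opx,opy,opz,oxy,ptv,ptx,pvx,pxz,tvy,tvz,tyz,vyz
∂3: piv[jkpt,jkpv,jktv,jopy,jptv,kopz,koxy,ptvy,ptvz,ptyz,pvyz] rk=11  ker:kptv,tvyz
∂2c = {j,k} + {j,o} + {j,p} + {j,x} + {k,v} + {o,v} + {o,y} + {o,z} + {p,t} + {t,v} + {t,y} + {t,z} + {v,z} + {x,y} + {y,z}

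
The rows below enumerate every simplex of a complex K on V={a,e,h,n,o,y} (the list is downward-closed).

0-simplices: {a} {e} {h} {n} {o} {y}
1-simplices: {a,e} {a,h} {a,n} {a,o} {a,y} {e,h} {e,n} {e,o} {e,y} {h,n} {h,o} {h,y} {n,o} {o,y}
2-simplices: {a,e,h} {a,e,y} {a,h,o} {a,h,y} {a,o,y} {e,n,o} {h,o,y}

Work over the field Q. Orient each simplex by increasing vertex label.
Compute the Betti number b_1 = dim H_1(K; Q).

b_1=3

n_0=6 n_1=14 n_2=7  [Q]
∂1: piv[ae,ah,an,ao,ay] rk=5  ker:eh,en,eo,ey,hn,ho,hy,no,oy
∂2: piv[aeh,aey,aho,ahy,aoy,eno] rk=6  ker:hoy
b_1=(14−5)−6=3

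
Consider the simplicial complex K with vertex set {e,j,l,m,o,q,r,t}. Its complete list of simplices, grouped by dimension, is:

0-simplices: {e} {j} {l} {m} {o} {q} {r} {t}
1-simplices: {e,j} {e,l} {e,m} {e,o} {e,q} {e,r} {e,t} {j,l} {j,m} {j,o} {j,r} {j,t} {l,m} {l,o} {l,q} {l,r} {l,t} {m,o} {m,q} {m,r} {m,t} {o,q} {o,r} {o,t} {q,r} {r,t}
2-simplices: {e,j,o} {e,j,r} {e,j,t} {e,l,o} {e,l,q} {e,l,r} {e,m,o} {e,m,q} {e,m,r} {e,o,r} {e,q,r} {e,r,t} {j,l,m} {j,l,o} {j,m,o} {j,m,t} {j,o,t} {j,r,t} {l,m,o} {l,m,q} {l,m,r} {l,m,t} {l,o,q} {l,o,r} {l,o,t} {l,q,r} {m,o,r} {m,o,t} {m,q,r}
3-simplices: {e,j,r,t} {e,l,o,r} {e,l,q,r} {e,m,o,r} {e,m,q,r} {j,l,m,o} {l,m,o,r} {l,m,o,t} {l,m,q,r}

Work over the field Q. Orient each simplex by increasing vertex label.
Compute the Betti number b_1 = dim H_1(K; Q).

n_0=8 n_1=26 n_2=29 n_3=9  [Q]
∂1: piv[ej,el,em,eo,eq,er,et] rk=7  ker:jl,jm,jo,jr,jt,lm,lo,lq,lr,lt,mo,mq,mr,mt,oq,or,ot,qr,rt
∂2: piv[ejo,ejr,ejt,elo,elq,elr,emo,emq,emr,eor,eqr,ert,jlm,jlo,jmo,jmt,jot,lmt,loq] rk=19  ker:jrt,lmo,lmq,lmr,lor,lot,lqr,mor,mot,mqr
∂3: piv[ejrt,elor,elqr,emor,emqr,jlmo,lmor,lmot,lmqr] rk=9
b_1=(26−7)−19=0

b_1=0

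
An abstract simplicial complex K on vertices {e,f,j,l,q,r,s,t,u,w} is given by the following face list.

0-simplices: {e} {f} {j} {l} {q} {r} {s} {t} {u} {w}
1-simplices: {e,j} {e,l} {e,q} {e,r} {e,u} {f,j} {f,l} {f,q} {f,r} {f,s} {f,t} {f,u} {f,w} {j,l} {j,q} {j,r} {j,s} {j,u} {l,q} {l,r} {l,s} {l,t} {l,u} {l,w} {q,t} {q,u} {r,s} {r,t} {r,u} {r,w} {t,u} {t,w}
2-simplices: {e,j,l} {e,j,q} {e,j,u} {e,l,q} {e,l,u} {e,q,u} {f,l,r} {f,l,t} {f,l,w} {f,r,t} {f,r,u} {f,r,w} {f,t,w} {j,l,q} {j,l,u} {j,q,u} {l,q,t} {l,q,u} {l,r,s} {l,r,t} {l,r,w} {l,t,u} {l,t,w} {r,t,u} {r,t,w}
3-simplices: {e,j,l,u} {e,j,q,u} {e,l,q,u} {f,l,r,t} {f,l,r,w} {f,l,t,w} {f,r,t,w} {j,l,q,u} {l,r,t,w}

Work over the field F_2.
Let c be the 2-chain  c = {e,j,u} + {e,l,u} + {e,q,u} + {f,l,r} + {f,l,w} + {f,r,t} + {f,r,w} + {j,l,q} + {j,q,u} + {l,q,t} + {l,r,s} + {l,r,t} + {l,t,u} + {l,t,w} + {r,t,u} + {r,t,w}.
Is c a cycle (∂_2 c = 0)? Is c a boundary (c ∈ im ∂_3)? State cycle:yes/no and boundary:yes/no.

cycle:no boundary:no

n_0=10 n_1=32 n_2=25 n_3=9  [Z2]
∂1: piv[ej,el,eq,er,eu,fj,fs,ft,fw] rk=9  ker:fl,fq,fr,fu,jl,jq,jr,js,ju,lq,lr,ls,lt,lu,lw,qt,qu,rs,rt,ru,rw,tu,tw
∂2: piv[ejl,ejq,eju,elq,elu,equ,flr,flt,flw,frt,fru,frw,ftw,lqt,lrs,ltu,rtu] rk=17  ker:jlq,jlu,jqu,lqu,lrt,lrw,ltw,rtw
∂3: piv[ejlu,ejqu,elqu,flrt,flrw,fltw,frtw,jlqu] rk=8  ker:lrtw
∂2c = {e,j} + {e,l} + {e,q} + {e,u} + {f,r} + {f,t} + {j,l} + {l,r} + {l,s} + {q,t} + {r,s} + {r,u}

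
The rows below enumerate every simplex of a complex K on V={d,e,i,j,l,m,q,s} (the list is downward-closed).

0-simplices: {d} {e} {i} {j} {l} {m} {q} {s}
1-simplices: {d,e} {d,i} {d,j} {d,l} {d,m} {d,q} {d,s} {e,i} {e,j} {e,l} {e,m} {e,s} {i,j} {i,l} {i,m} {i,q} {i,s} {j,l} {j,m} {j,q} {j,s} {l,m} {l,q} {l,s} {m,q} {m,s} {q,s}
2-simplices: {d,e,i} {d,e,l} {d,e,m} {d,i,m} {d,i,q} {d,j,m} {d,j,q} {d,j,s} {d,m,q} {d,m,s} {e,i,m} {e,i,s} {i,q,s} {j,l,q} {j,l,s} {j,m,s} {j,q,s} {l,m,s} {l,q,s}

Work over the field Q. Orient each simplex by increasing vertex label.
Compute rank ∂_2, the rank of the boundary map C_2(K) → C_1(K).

rank∂_2=16

n_0=8 n_1=27 n_2=19  [Q]
∂1: piv[de,di,dj,dl,dm,dq,ds] rk=7  ker:ei,ej,el,em,es,ij,il,im,iq,is,jl,jm,jq,js,lm,lq,ls,mq,ms,qs
∂2: piv[dei,del,dem,dim,diq,djm,djq,djs,dmq,dms,eis,iqs,jlq,jls,jqs,lms] rk=16  ker:eim,jms,lqs
rk∂_2=16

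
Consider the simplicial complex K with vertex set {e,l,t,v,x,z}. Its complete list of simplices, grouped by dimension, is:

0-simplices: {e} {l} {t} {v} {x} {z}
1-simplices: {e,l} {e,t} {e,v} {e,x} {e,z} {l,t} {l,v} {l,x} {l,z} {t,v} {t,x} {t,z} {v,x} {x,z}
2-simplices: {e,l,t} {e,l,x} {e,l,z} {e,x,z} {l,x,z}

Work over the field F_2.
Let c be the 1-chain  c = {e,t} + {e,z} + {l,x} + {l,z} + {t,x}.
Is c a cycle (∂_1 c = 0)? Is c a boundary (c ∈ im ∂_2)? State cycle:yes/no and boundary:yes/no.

n_0=6 n_1=14 n_2=5  [Z2]
∂1: piv[el,et,ev,ex,ez] rk=5  ker:lt,lv,lx,lz,tv,tx,tz,vx,xz
∂2: piv[elt,elx,elz,exz] rk=4  ker:lxz
∂1c = 0
c vs im∂2: residual ≠ 0 ⇒ not boundary

cycle:yes boundary:no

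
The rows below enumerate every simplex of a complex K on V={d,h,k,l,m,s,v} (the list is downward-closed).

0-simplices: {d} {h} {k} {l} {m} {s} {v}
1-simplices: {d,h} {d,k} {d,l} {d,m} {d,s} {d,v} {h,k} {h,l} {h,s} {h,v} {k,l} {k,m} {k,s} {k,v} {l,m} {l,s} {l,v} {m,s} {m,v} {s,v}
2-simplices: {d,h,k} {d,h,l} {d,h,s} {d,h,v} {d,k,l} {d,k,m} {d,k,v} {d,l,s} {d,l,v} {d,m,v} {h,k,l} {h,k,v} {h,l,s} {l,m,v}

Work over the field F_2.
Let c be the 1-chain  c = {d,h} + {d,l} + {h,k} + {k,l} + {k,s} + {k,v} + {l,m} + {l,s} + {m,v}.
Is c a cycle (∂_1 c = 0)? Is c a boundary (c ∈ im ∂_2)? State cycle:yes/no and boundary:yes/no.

n_0=7 n_1=20 n_2=14  [Z2]
∂1: piv[dh,dk,dl,dm,ds,dv] rk=6  ker:hk,hl,hs,hv,kl,km,ks,kv,lm,ls,lv,ms,mv,sv
∂2: piv[dhk,dhl,dhs,dhv,dkl,dkm,dkv,dls,dlv,dmv,lmv] rk=11  ker:hkl,hkv,hls
∂1c = 0
c vs im∂2: residual ≠ 0 ⇒ not boundary

cycle:yes boundary:no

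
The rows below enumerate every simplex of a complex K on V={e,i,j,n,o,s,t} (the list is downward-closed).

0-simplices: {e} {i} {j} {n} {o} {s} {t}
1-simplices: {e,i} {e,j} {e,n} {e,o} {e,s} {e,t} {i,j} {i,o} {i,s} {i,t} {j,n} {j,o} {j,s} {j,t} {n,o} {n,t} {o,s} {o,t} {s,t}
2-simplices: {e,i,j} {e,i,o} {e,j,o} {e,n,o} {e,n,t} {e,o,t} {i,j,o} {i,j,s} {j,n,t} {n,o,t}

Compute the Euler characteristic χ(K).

n_0=7 n_1=19 n_2=10
χ=+7−19+10=-2

χ(K)=-2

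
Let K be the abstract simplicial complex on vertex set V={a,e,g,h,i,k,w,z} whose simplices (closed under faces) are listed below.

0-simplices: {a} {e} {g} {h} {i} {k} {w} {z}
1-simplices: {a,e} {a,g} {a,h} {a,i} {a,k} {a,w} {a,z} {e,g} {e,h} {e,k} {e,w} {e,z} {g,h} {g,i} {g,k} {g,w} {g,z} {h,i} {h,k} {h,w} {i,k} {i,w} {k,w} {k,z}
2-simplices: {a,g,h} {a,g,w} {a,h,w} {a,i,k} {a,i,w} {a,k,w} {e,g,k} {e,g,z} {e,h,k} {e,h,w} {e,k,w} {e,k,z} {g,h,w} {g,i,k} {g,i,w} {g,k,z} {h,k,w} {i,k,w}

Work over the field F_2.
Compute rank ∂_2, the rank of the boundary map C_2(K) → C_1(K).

rank∂_2=14

n_0=8 n_1=24 n_2=18  [Z2]
∂1: piv[ae,ag,ah,ai,ak,aw,az] rk=7  ker:eg,eh,ek,ew,ez,gh,gi,gk,gw,gz,hi,hk,hw,ik,iw,kw,kz
∂2: piv[agh,agw,ahw,aik,aiw,akw,egk,egz,ehk,ehw,ekw,ekz,gik,giw] rk=14  ker:ghw,gkz,hkw,ikw
rk∂_2=14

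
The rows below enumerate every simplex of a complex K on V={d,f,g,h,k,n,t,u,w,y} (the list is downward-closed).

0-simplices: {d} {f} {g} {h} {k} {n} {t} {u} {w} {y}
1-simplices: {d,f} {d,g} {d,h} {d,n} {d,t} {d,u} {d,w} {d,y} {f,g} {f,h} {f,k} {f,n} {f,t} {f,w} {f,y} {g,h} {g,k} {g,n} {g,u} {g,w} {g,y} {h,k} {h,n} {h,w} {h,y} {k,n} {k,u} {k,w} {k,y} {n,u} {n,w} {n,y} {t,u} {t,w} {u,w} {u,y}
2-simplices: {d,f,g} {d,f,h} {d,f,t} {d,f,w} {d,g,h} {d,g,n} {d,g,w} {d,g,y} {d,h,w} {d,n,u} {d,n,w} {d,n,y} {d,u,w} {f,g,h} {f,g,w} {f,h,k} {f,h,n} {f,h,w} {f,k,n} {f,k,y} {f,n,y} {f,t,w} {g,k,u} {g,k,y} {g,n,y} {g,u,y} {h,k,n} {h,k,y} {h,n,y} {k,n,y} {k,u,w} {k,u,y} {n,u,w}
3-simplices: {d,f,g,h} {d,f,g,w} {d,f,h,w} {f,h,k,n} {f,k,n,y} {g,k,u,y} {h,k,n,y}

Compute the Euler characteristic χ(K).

χ(K)=0

n_0=10 n_1=36 n_2=33 n_3=7
χ=+10−36+33−7=0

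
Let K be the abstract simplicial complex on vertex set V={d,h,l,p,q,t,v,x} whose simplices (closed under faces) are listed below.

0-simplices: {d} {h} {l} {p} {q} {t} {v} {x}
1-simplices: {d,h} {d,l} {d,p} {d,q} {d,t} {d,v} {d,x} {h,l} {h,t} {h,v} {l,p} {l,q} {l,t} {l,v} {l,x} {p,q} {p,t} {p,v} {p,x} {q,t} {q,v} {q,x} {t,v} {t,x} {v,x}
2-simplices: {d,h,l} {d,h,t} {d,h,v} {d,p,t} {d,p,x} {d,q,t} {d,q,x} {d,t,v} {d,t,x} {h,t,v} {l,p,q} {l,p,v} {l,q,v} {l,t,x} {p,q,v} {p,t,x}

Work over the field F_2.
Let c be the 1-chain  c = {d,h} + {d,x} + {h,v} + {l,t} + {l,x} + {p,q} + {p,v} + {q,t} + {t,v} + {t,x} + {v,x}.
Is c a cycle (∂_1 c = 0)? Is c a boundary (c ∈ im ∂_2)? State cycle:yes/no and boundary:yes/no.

n_0=8 n_1=25 n_2=16  [Z2]
∂1: piv[dh,dl,dp,dq,dt,dv,dx] rk=7  ker:hl,ht,hv,lp,lq,lt,lv,lx,pq,pt,pv,px,qt,qv,qx,tv,tx,vx
∂2: piv[dhl,dht,dhv,dpt,dpx,dqt,dqx,dtv,dtx,lpq,lpv,lqv,ltx] rk=13  ker:htv,pqv,ptx
∂1c = 0
c vs im∂2: residual ≠ 0 ⇒ not boundary

cycle:yes boundary:no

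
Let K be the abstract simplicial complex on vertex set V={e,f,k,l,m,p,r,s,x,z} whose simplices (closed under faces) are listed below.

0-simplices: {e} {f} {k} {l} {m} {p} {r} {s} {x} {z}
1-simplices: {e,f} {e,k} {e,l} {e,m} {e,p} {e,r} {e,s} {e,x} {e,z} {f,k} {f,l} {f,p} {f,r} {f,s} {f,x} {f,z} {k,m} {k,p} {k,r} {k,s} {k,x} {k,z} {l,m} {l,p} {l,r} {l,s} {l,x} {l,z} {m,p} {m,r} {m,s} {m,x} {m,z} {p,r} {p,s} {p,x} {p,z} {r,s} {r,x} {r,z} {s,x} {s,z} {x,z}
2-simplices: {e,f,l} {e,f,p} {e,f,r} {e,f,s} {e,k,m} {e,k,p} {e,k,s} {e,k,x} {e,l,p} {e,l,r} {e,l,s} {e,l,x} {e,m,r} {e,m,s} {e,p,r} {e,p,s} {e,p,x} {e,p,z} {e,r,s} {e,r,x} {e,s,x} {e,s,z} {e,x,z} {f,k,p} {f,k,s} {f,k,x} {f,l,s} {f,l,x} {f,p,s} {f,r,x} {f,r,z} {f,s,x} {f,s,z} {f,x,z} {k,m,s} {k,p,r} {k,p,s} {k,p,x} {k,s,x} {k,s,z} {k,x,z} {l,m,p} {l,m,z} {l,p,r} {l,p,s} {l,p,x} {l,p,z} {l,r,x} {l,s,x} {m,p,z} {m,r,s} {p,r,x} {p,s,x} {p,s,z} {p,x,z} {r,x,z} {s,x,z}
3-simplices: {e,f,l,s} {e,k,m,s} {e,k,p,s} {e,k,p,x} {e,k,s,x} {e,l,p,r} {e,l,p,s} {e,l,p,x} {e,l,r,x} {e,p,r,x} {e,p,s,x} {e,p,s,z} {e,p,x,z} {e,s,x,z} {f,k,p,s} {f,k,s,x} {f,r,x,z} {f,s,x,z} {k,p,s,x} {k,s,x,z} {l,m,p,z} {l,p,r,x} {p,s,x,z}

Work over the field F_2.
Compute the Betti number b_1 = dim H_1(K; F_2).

n_0=10 n_1=43 n_2=57 n_3=23  [Z2]
∂1: piv[ef,ek,el,em,ep,er,es,ex,ez] rk=9  ker:fk,fl,fp,fr,fs,fx,fz,km,kp,kr,ks,kx,kz,lm,lp,lr,ls,lx,lz,mp,mr,ms,mx,mz,pr,ps,px,pz,rs,rx,rz,sx,sz,xz
∂2: piv[efl,efp,efr,efs,ekm,ekp,eks,ekx,elp,elr,els,elx,emr,ems,epr,eps,epx,epz,ers,erx,esx,esz,exz,fkp,fkx,frz,fsz,kpr,ksz,lmp,lmz,lpz] rk=32  ker:fks,fls,flx,fps,frx,fsx,fxz,kms,kps,kpx,ksx,kxz,lpr,lps,lpx,lrx,lsx,mpz,mrs,prx,psx,psz,pxz,rxz,sxz
∂3: piv[efls,ekms,ekps,ekpx,eksx,elpr,elps,elpx,elrx,eprx,epsx,epsz,epxz,esxz,fkps,fksx,frxz,fsxz,ksxz,lmpz] rk=20  ker:kpsx,lprx,psxz
b_1=(43−9)−32=2

b_1=2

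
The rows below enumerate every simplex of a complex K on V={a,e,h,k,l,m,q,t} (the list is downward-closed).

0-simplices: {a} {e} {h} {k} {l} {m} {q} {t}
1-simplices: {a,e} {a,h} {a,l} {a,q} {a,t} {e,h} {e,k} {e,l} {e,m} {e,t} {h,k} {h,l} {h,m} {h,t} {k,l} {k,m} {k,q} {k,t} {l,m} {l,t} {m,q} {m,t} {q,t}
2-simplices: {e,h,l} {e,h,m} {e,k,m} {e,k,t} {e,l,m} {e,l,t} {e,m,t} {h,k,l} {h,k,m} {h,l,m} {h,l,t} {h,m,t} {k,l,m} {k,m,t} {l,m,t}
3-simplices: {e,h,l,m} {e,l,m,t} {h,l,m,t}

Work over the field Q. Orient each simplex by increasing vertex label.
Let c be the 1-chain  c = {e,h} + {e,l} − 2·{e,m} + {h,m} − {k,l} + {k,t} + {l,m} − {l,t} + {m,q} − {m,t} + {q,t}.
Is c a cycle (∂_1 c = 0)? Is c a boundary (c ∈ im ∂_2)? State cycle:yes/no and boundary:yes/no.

cycle:yes boundary:no

n_0=8 n_1=23 n_2=15 n_3=3  [Q]
∂1: piv[ae,ah,al,aq,at,ek,em] rk=7  ker:eh,el,et,hk,hl,hm,ht,kl,km,kq,kt,lm,lt,mq,mt,qt
∂2: piv[ehl,ehm,ekm,ekt,elm,elt,emt,hkl,hkm,hlt] rk=10  ker:hlm,hmt,klm,kmt,lmt
∂3: piv[ehlm,elmt,hlmt] rk=3
∂1c = 0
c vs im∂2: residual ≠ 0 ⇒ not boundary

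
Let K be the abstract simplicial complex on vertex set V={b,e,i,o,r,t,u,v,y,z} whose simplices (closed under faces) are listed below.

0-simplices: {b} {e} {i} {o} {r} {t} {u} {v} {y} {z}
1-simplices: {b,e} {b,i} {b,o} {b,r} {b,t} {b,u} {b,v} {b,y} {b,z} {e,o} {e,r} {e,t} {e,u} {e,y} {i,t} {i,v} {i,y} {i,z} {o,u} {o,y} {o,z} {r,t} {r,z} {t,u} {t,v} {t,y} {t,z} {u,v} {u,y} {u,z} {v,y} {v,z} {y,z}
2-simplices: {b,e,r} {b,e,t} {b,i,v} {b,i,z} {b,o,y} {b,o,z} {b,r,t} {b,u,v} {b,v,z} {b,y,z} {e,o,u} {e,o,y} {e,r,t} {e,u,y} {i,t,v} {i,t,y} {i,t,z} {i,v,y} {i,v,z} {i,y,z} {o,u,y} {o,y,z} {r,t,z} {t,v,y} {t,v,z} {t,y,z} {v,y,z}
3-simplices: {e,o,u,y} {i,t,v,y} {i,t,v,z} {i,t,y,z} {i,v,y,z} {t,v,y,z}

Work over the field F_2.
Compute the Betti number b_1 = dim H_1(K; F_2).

n_0=10 n_1=33 n_2=27 n_3=6  [Z2]
∂1: piv[be,bi,bo,br,bt,bu,bv,by,bz] rk=9  ker:eo,er,et,eu,ey,it,iv,iy,iz,ou,oy,oz,rt,rz,tu,tv,ty,tz,uv,uy,uz,vy,vz,yz
∂2: piv[ber,bet,biv,biz,boy,boz,brt,buv,bvz,byz,eou,eoy,euy,itv,ity,itz,ivy,iyz,rtz] rk=19  ker:ert,ivz,ouy,oyz,tvy,tvz,tyz,vyz
∂3: piv[eouy,itvy,itvz,ityz,ivyz] rk=5  ker:tvyz
b_1=(33−9)−19=5

b_1=5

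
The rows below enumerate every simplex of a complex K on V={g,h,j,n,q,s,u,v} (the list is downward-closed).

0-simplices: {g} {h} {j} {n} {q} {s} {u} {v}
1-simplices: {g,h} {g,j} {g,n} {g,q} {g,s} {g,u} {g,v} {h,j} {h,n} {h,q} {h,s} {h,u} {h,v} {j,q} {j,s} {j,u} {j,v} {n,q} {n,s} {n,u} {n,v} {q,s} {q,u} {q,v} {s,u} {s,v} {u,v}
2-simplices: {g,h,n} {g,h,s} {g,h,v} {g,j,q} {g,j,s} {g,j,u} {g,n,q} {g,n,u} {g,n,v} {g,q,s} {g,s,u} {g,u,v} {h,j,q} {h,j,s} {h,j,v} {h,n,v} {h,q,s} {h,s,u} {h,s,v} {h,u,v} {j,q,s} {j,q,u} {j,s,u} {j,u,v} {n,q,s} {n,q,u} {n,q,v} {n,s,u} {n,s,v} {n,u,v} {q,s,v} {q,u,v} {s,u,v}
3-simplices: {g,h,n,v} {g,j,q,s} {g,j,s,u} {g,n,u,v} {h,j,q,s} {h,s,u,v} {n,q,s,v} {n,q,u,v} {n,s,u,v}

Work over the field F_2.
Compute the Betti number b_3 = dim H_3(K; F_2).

n_0=8 n_1=27 n_2=33 n_3=9  [Z2]
∂1: piv[gh,gj,gn,gq,gs,gu,gv] rk=7  ker:hj,hn,hq,hs,hu,hv,jq,js,ju,jv,nq,ns,nu,nv,qs,qu,qv,su,sv,uv
∂2: piv[ghn,ghs,ghv,gjq,gjs,gju,gnq,gnu,gnv,gqs,gsu,guv,hjq,hjs,hjv,hsu,hsv,jqu,nqs,nqv] rk=20  ker:hnv,hqs,huv,jqs,jsu,juv,nqu,nsu,nsv,nuv,qsv,quv,suv
∂3: piv[ghnv,gjqs,gjsu,gnuv,hjqs,hsuv,nqsv,nquv,nsuv] rk=9
b_3=(9−9)−0=0

b_3=0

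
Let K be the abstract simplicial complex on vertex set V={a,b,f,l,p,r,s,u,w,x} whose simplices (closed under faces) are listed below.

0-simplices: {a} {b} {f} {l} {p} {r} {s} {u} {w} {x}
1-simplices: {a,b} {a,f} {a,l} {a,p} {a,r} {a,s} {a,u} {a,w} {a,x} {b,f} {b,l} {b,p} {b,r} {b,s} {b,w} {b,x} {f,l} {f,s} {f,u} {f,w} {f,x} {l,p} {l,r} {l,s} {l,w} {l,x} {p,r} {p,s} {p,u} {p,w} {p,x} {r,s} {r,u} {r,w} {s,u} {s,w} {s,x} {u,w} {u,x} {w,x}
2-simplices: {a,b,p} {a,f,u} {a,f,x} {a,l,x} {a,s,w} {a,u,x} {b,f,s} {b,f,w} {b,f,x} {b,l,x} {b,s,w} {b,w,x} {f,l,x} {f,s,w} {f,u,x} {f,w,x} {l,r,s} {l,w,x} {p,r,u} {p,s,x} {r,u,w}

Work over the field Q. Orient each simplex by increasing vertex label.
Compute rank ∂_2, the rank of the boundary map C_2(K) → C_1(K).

rank∂_2=18

n_0=10 n_1=40 n_2=21  [Q]
∂1: piv[ab,af,al,ap,ar,as,au,aw,ax] rk=9  ker:bf,bl,bp,br,bs,bw,bx,fl,fs,fu,fw,fx,lp,lr,ls,lw,lx,pr,ps,pu,pw,px,rs,ru,rw,su,sw,sx,uw,ux,wx
∂2: piv[abp,afu,afx,alx,asw,aux,bfs,bfw,bfx,blx,bsw,bwx,flx,lrs,lwx,pru,psx,ruw] rk=18  ker:fsw,fux,fwx
rk∂_2=18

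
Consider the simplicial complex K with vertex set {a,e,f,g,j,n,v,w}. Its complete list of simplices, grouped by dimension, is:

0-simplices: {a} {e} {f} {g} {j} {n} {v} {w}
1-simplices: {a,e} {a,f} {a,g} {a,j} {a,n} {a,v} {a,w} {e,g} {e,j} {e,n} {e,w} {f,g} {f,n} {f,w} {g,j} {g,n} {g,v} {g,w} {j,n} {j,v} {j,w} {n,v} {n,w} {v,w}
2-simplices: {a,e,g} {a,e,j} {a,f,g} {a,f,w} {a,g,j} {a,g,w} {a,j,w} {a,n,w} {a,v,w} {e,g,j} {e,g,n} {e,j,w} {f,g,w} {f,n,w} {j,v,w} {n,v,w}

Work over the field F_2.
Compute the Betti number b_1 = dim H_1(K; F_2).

b_1=3

n_0=8 n_1=24 n_2=16  [Z2]
∂1: piv[ae,af,ag,aj,an,av,aw] rk=7  ker:eg,ej,en,ew,fg,fn,fw,gj,gn,gv,gw,jn,jv,jw,nv,nw,vw
∂2: piv[aeg,aej,afg,afw,agj,agw,ajw,anw,avw,egn,ejw,fnw,jvw,nvw] rk=14  ker:egj,fgw
b_1=(24−7)−14=3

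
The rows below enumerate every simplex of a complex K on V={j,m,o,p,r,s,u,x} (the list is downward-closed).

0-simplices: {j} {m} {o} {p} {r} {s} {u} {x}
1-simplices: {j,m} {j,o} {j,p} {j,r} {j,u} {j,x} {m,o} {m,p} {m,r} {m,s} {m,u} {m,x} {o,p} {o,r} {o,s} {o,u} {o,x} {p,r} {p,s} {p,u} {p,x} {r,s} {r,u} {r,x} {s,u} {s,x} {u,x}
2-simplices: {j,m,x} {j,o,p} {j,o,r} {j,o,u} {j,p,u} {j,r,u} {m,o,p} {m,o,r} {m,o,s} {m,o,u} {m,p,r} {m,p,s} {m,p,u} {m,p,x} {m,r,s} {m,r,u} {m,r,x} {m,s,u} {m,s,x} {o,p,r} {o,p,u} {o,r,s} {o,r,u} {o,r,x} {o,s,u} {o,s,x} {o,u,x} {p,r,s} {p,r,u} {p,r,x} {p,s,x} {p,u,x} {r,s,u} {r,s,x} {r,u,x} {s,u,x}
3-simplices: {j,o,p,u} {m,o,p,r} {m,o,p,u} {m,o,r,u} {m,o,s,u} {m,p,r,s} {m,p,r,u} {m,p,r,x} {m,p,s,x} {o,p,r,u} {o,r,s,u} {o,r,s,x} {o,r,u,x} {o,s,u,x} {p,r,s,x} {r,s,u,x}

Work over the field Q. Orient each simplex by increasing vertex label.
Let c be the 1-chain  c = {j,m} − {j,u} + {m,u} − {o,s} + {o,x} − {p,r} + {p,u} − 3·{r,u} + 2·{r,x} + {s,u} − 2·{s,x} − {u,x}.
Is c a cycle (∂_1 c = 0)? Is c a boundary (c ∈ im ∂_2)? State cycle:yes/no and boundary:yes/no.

n_0=8 n_1=27 n_2=36 n_3=16  [Q]
∂1: piv[jm,jo,jp,jr,ju,jx,ms] rk=7  ker:mo,mp,mr,mu,mx,op,or,os,ou,ox,pr,ps,pu,px,rs,ru,rx,su,sx,ux
∂2: piv[jmx,jop,jor,jou,jpu,jru,mop,mor,mos,mou,mpr,mps,mpx,mrs,mrx,msu,msx,orx,oux] rk=19  ker:mpu,mru,opr,opu,ors,oru,osu,osx,prs,pru,prx,psx,pux,rsu,rsx,rux,sux
∂3: piv[jopu,mopr,mopu,moru,mosu,mprs,mpru,mprx,mpsx,orsu,orsx,orux,osux,prsx] rk=14  ker:opru,rsux
∂1c = 0
c vs im∂2: residual ≠ 0 ⇒ not boundary

cycle:yes boundary:no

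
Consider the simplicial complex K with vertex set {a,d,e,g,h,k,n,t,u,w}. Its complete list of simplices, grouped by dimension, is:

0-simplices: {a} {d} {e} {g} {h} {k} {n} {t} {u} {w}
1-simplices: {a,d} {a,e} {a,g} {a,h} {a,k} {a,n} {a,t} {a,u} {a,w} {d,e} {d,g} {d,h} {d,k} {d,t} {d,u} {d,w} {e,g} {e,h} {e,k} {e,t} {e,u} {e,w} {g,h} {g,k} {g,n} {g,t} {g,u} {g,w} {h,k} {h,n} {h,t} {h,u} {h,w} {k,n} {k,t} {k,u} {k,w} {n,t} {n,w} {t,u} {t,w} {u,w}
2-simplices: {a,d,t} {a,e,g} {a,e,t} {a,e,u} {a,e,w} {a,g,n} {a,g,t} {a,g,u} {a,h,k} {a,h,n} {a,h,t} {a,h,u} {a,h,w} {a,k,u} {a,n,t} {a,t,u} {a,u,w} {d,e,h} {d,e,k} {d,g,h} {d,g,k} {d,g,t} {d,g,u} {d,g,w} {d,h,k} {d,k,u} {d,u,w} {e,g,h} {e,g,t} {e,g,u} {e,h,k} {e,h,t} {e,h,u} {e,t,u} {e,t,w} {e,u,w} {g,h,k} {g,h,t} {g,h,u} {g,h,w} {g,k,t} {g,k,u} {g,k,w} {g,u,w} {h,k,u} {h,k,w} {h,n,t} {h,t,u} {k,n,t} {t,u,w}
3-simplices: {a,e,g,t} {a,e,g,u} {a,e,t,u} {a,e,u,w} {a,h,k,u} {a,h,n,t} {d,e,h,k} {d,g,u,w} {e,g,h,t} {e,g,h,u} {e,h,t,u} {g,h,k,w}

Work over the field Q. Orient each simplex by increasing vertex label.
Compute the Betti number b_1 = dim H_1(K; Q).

b_1=1

n_0=10 n_1=42 n_2=50 n_3=12  [Q]
∂1: piv[ad,ae,ag,ah,ak,an,at,au,aw] rk=9  ker:de,dg,dh,dk,dt,du,dw,eg,eh,ek,et,eu,ew,gh,gk,gn,gt,gu,gw,hk,hn,ht,hu,hw,kn,kt,ku,kw,nt,nw,tu,tw,uw
∂2: piv[adt,aeg,aet,aeu,aew,agn,agt,agu,ahk,ahn,aht,ahu,ahw,aku,ant,atu,auw,deh,dek,dgh,dgk,dgt,dgu,dgw,dhk,dku,duw,egh,etw,gkt,gkw,knt] rk=32  ker:egt,egu,ehk,eht,ehu,etu,euw,ghk,ght,ghu,ghw,gku,guw,hku,hkw,hnt,htu,tuw
∂3: piv[aegt,aegu,aetu,aeuw,ahku,ahnt,dehk,dguw,eght,eghu,ehtu,ghkw] rk=12
b_1=(42−9)−32=1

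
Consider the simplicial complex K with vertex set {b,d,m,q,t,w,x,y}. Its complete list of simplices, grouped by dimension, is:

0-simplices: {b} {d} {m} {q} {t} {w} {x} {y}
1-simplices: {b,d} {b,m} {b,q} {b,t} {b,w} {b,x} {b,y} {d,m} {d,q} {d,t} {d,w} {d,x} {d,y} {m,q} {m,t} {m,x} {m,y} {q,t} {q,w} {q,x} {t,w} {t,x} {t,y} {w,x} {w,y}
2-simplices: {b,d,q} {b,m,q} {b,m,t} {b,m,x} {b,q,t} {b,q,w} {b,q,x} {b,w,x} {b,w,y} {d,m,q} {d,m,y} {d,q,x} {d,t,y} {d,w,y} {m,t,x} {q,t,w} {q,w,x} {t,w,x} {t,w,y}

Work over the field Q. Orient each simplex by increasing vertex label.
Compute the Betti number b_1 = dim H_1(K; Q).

b_1=1

n_0=8 n_1=25 n_2=19  [Q]
∂1: piv[bd,bm,bq,bt,bw,bx,by] rk=7  ker:dm,dq,dt,dw,dx,dy,mq,mt,mx,my,qt,qw,qx,tw,tx,ty,wx,wy
∂2: piv[bdq,bmq,bmt,bmx,bqt,bqw,bqx,bwx,bwy,dmq,dmy,dqx,dty,dwy,mtx,qtw,twy] rk=17  ker:qwx,twx
b_1=(25−7)−17=1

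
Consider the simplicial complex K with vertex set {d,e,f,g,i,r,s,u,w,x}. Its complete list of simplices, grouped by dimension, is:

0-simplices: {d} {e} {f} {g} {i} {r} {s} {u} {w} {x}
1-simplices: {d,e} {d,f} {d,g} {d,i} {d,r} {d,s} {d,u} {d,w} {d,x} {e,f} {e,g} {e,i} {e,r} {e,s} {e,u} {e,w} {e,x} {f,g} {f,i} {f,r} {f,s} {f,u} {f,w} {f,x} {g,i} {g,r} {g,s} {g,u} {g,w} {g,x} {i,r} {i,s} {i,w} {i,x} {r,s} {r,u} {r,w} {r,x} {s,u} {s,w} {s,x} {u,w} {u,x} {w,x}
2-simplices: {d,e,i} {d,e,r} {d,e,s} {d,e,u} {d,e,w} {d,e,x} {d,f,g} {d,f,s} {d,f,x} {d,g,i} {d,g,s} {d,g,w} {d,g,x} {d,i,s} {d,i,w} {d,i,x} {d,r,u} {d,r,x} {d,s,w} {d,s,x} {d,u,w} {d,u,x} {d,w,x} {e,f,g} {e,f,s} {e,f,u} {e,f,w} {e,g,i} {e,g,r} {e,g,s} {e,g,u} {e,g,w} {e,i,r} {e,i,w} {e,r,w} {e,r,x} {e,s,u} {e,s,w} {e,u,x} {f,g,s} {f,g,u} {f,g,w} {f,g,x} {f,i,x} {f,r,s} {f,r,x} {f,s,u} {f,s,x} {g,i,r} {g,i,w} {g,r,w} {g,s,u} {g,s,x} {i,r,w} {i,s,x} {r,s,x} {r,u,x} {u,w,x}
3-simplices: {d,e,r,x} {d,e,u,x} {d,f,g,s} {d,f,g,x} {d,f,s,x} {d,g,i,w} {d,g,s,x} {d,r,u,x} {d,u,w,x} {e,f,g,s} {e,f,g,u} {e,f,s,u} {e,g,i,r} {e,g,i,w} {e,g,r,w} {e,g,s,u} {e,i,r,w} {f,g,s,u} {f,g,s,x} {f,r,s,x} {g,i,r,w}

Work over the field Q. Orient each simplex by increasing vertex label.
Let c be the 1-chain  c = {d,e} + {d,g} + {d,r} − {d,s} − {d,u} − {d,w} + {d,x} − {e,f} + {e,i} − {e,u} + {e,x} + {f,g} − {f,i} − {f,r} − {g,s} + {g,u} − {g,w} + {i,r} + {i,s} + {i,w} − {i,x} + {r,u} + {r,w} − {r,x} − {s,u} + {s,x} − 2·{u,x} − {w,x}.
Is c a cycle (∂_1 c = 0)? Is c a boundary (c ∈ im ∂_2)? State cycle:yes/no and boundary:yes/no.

n_0=10 n_1=44 n_2=58 n_3=21  [Q]
∂1: piv[de,df,dg,di,dr,ds,du,dw,dx] rk=9  ker:ef,eg,ei,er,es,eu,ew,ex,fg,fi,fr,fs,fu,fw,fx,gi,gr,gs,gu,gw,gx,ir,is,iw,ix,rs,ru,rw,rx,su,sw,sx,uw,ux,wx
∂2: piv[dei,der,des,deu,dew,dex,dfg,dfs,dfx,dgi,dgs,dgw,dgx,dis,diw,dix,dru,drx,dsw,dsx,duw,dux,dwx,efg,efs,efu,efw,egr,egu,eir,erw,esu,fix,frs,frx] rk=35  ker:egi,egs,egw,eiw,erx,esw,eux,fgs,fgu,fgw,fgx,fsu,fsx,gir,giw,grw,gsu,gsx,irw,isx,rsx,rux,uwx
∂3: piv[derx,deux,dfgs,dfgx,dfsx,dgiw,dgsx,drux,duwx,efgs,efgu,efsu,egir,egiw,egrw,egsu,eirw,frsx] rk=18  ker:fgsu,fgsx,girw
∂1c = −{d} + {e} + 3·{g} − 2·{i} − {s} + {u} + {w} − 2·{x}

cycle:no boundary:no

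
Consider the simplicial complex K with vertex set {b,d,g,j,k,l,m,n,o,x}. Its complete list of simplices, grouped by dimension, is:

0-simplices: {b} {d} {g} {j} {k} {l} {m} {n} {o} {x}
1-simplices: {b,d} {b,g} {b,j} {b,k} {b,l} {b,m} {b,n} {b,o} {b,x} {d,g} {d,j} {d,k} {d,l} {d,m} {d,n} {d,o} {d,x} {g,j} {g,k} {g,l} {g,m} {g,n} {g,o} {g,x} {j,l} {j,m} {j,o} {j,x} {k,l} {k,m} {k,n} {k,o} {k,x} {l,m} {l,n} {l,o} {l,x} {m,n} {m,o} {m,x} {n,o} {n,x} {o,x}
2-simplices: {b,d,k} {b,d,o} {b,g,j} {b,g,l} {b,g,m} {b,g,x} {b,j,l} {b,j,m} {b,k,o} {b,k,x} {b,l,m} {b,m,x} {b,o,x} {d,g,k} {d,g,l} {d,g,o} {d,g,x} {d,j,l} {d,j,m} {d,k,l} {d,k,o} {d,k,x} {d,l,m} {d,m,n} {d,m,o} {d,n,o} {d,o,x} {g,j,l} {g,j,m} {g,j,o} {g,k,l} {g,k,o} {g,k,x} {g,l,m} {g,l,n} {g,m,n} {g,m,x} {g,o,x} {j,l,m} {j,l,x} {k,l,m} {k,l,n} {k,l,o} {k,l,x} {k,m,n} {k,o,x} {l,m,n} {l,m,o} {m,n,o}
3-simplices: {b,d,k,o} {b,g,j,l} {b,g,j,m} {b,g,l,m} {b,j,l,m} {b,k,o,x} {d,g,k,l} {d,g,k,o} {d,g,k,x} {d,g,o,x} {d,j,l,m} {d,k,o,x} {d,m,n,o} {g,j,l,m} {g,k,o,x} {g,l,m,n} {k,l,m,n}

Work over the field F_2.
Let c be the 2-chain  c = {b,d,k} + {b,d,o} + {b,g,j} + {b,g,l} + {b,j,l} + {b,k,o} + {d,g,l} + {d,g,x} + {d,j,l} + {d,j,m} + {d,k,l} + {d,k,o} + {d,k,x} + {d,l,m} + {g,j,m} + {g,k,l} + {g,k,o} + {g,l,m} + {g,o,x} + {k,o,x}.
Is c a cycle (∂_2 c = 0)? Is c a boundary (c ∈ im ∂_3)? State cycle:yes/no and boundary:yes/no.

cycle:yes boundary:yes

n_0=10 n_1=43 n_2=49 n_3=17  [Z2]
∂1: piv[bd,bg,bj,bk,bl,bm,bn,bo,bx] rk=9  ker:dg,dj,dk,dl,dm,dn,do,dx,gj,gk,gl,gm,gn,go,gx,jl,jm,jo,jx,kl,km,kn,ko,kx,lm,ln,lo,lx,mn,mo,mx,no,nx,ox
∂2: piv[bdk,bdo,bgj,bgl,bgm,bgx,bjl,bjm,bko,bkx,blm,bmx,box,dgk,dgl,dgo,dgx,djl,djm,dkl,dkx,dmn,dmo,dno,gjo,gln,gmn,jlx,klm,kln,klo,klx] rk=32  ker:dko,dlm,dox,gjl,gjm,gkl,gko,gkx,glm,gmx,gox,jlm,kmn,kox,lmn,lmo,mno
∂3: piv[bdko,bgjl,bgjm,bglm,bjlm,bkox,dgkl,dgko,dgkx,dgox,djlm,dkox,dmno,glmn,klmn] rk=15  ker:gjlm,gkox
∂2c = 0
c vs im∂3: reduces to 0 ⇒ boundary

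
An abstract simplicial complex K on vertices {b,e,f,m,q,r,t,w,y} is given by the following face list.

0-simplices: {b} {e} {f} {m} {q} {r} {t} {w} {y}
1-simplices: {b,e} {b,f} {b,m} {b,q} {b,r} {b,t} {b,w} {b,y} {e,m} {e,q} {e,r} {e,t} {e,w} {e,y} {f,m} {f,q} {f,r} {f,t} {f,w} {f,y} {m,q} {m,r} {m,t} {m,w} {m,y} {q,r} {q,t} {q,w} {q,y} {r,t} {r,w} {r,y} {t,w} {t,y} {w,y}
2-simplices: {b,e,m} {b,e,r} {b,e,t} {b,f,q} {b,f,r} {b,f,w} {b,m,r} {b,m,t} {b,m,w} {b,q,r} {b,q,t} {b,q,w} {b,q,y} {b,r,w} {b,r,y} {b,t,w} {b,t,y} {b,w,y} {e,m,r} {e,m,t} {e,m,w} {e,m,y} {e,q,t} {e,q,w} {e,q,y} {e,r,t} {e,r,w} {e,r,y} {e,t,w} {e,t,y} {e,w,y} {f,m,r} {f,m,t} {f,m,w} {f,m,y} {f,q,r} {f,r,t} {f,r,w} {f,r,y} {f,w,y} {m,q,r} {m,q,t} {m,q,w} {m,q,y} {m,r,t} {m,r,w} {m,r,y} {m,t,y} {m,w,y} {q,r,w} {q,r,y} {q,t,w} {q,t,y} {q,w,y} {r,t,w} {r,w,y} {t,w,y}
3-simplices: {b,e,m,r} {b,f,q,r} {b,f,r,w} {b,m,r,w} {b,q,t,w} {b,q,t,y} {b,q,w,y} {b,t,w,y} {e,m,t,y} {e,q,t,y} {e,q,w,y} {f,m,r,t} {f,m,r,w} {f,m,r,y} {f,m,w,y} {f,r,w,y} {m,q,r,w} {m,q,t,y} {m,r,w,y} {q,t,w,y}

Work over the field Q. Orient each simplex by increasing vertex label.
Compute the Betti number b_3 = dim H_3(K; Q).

b_3=2

n_0=9 n_1=35 n_2=57 n_3=20  [Q]
∂1: piv[be,bf,bm,bq,br,bt,bw,by] rk=8  ker:em,eq,er,et,ew,ey,fm,fq,fr,ft,fw,fy,mq,mr,mt,mw,my,qr,qt,qw,qy,rt,rw,ry,tw,ty,wy
∂2: piv[bem,ber,bet,bfq,bfr,bfw,bmr,bmt,bmw,bqr,bqt,bqw,bqy,brw,bry,btw,bty,bwy,emw,emy,eqt,eqy,ert,fmr,fmt,fmy,mqr] rk=27  ker:emr,emt,eqw,erw,ery,etw,ety,ewy,fmw,fqr,frt,frw,fry,fwy,mqt,mqw,mqy,mrt,mrw,mry,mty,mwy,qrw,qry,qtw,qty,qwy,rtw,rwy,twy
∂3: piv[bemr,bfqr,bfrw,bmrw,bqtw,bqty,bqwy,btwy,emty,eqty,eqwy,fmrt,fmrw,fmry,fmwy,frwy,mqrw,mqty] rk=18  ker:mrwy,qtwy
b_3=(20−18)−0=2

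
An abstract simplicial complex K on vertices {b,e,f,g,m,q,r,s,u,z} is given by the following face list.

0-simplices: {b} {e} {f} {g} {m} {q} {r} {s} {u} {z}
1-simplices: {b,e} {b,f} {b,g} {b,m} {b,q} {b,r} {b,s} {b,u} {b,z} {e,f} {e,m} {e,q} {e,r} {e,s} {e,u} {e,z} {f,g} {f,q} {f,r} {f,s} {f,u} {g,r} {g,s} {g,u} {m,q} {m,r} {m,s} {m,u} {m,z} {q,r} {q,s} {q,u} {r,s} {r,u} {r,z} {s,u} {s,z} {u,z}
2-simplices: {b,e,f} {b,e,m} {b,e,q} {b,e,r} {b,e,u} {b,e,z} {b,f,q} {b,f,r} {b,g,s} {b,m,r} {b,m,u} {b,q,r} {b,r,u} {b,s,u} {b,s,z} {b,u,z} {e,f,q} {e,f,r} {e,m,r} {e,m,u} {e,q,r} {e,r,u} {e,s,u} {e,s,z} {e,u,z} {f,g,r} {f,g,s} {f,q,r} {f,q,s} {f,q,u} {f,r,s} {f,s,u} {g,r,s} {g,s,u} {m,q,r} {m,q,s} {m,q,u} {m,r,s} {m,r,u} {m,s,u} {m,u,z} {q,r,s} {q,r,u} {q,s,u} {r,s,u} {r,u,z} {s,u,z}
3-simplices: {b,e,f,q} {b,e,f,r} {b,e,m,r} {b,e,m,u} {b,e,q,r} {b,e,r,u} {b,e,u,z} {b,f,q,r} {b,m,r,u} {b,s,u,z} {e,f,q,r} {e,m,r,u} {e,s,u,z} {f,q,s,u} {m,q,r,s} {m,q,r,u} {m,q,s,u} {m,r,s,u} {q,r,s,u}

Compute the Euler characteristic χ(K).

χ(K)=0

n_0=10 n_1=38 n_2=47 n_3=19
χ=+10−38+47−19=0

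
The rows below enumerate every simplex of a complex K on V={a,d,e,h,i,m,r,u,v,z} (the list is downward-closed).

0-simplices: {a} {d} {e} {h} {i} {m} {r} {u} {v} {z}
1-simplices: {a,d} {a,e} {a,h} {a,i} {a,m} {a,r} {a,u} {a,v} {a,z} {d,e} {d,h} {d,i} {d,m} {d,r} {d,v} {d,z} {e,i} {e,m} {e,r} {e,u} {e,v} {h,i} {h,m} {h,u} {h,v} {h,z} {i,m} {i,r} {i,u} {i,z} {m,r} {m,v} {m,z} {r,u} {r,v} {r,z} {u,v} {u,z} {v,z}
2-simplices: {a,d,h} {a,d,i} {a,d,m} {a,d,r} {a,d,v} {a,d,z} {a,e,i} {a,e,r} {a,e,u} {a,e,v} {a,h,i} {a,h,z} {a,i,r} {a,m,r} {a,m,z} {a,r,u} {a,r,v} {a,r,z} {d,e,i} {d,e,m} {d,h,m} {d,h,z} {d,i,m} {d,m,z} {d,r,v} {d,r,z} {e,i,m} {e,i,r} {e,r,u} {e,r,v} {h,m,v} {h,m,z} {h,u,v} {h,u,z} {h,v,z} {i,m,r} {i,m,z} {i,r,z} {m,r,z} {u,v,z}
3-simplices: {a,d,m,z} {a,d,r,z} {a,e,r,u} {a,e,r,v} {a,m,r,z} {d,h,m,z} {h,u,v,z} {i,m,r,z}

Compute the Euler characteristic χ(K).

χ(K)=3

n_0=10 n_1=39 n_2=40 n_3=8
χ=+10−39+40−8=3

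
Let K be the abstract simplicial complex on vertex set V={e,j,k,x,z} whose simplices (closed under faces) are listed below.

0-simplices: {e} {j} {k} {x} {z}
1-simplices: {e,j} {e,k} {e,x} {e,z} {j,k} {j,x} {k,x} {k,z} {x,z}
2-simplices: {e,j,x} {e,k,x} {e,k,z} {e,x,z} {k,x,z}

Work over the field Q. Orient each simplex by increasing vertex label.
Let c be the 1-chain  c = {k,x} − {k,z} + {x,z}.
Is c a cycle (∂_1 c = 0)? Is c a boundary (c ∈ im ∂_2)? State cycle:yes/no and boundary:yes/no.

n_0=5 n_1=9 n_2=5  [Q]
∂1: piv[ej,ek,ex,ez] rk=4  ker:jk,jx,kx,kz,xz
∂2: piv[ejx,ekx,ekz,exz] rk=4  ker:kxz
∂1c = 0
c vs im∂2: reduces to 0 ⇒ boundary

cycle:yes boundary:yes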